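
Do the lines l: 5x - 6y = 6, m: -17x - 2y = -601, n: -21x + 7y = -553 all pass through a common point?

No

The three lines meet at one point iff the augmented coefficient matrix [aᵢ bᵢ cᵢ] has rank < 3, i.e. its determinant vanishes.
Here the determinant is 6279.
Nonzero, so no common point exists.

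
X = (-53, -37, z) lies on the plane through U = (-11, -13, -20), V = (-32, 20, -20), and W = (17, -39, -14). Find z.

-50

Coplanarity requires UV · (UW × UX) = 0.
UV = (-21, 33, 0), UW = (28, -26, 6); the triple product is linear in z with coefficient -378 and constant term -18900.
Setting it to zero: z = -50.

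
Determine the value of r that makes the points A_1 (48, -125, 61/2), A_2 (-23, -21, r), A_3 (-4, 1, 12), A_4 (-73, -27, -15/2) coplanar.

Normal to plane A_1A_3A_4: n = (-2975, 525/2, 10150); plane equation n·P = 267925/2.
Requiring n·A_2 = 267925/2: (10150)r + (125825/2) = 267925/2.
So r = 7.

7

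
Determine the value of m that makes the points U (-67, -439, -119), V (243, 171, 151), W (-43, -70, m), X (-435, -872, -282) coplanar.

76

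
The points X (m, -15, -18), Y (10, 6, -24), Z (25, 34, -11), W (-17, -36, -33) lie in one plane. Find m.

The points are coplanar iff XY · (XZ × XW) = 0.
Expanding, this is linear in m: (-294)m + (-2352) = 0.
So m = -8.

-8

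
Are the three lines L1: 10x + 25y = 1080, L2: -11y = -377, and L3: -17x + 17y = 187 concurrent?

No

Lines aᵢx + bᵢy = cᵢ with pairwise distinct directions are concurrent exactly when det[aᵢ bᵢ cᵢ] = 0.
Here the determinant is 1785.
Nonzero, so no common point exists.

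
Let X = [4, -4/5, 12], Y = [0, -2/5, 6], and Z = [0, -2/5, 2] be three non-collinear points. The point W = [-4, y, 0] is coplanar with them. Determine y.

0

The plane through X, Y, Z has equation −(8/5)x − 16y = 32/5.
Substituting W: (-16)y + (32/5) = 32/5, so y = 0.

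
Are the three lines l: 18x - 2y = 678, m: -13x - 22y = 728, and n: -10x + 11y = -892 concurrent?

No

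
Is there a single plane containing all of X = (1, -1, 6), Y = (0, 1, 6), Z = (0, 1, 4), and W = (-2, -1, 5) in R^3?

A normal to the plane through X, Y, Z is n = XY × XZ = (-4, -2, 0).
The plane has equation n·P = -2. For W: n·W = 10.
10 ≠ -2, so W is off the plane.

No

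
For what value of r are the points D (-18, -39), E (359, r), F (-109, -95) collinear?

193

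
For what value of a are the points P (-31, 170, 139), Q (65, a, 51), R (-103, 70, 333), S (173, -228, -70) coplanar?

-38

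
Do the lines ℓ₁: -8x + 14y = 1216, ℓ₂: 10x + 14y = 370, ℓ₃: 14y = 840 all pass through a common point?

Intersecting ℓ₁ and ℓ₂: solving the 2×2 system gives (x, y) = (-47, 60).
Substitute into ℓ₃: (0)(-47) + (14)(60) = 840.
This equals 840, so (-47, 60) lies on all three lines and they are concurrent.

Yes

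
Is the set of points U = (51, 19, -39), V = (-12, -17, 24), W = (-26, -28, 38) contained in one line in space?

UV = (-63, -36, 63), UW = (-77, -47, 77).
Comparing components 2 and 3: (-36)(77) − (63)(-47) = 189 ≠ 0, so UV and UW are not parallel and the points are not collinear.

No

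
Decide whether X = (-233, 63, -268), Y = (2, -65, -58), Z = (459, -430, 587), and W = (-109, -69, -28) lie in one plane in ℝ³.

No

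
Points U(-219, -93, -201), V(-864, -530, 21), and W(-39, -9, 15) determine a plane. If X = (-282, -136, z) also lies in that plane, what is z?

The plane through U, V, W has equation −113040x + 179280y + 24480z = 3162240.
Substituting X: (24480)z + (7495200) = 3162240, so z = -177.

-177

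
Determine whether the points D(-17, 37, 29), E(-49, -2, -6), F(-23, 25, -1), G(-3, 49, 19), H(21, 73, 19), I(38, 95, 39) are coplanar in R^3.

No

The plane through D, E, F has normal n = DE × DF = (750, -750, 150) and equation n·P = -36150.
Checking the remaining points: n·G = -36150, n·H = -36150, n·I = -36900.
Since n·I = -36900 ≠ -36150, I is off the plane and the points are not all coplanar.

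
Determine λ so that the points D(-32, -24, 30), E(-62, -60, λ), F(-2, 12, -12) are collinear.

Direction DF = (30, 36, -42). From the x-coordinate of E, the parameter along the line is τ = (-62 − (-32))/30 = -1.
Then λ = 30 + (-1)·(-42) = 72.

72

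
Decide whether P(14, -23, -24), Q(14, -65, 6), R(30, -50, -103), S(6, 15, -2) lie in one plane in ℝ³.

The four points are coplanar iff the 3×3 determinant with rows PQ, PR, PS is zero.
Rows: (0, -42, 30), (16, -27, -79), (-8, 38, 22).
Expanding along the first row: (0)(2408) − (-42)(-280) + (30)(392) = 0.
Zero determinant ⇒ coplanar.

Yes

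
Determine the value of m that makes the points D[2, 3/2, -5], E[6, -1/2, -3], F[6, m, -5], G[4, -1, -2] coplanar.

1

The points are coplanar iff DE · (DF × DG) = 0.
Expanding, this is linear in m: (8)m + (-8) = 0.
So m = 1.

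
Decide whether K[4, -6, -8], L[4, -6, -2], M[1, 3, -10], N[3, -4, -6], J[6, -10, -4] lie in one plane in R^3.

The plane through K, L, M has normal n = KL × KM = (-54, -18, 0) and equation n·P = -108.
Checking the remaining points: n·N = -90, n·J = -144.
Since n·N = -90 ≠ -108, N is off the plane and the points are not all coplanar.

No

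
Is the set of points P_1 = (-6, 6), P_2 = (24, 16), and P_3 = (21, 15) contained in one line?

Yes

P_1P_2 = (30, 10), P_1P_3 = (27, 9).
det[P_1P_2; P_1P_3] = (30)(9) − (10)(27) = 0.
The determinant is zero, so the points are collinear.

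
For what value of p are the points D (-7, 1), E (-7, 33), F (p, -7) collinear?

Collinearity: (F − D) must be parallel to (E − D) = (0, 32).
Cross-multiplying the components: (p − (-7))·(32) = (-8)·(0).
Solving gives p = -7.

-7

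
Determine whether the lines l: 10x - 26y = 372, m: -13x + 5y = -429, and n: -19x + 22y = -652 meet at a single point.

No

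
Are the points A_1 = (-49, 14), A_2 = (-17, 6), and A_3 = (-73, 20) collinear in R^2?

A_1A_2 = (32, -8), A_1A_3 = (-24, 6).
det[A_1A_2; A_1A_3] = (32)(6) − (-8)(-24) = 0.
The determinant is zero, so the points are collinear.

Yes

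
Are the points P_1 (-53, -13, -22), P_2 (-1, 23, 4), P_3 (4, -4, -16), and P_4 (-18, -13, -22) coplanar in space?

With P_1 as base: P_1P_2 = (52, 36, 26), P_1P_3 = (57, 9, 6), P_1P_4 = (35, 0, 0).
P_1P_3 × P_1P_4 = (0, 210, -315).
P_1P_2 · (P_1P_3 × P_1P_4) = -630.
Since -630 ≠ 0, the four points are not coplanar.

No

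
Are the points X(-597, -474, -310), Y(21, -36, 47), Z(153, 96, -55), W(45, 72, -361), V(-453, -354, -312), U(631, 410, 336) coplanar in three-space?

The plane through X, Y, Z has normal n = XY × XZ = (-91800, 110160, 23760) and equation n·P = -4776840.
Checking the remaining points: n·W = -4776840, n·V = -4824360, n·U = -4776840.
Since n·V = -4824360 ≠ -4776840, V is off the plane and the points are not all coplanar.

No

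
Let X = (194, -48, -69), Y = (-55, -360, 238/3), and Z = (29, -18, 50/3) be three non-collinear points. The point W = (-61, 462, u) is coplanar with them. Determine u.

116/3

The plane through X, Y, Z has equation −31178x − 3144y − 58950z = -1830070.
Substituting W: (-58950)u + (449330) = -1830070, so u = 116/3.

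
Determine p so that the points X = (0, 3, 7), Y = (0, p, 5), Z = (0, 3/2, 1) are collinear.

Collinearity requires XY × XZ = 0; each component is linear in p.
The x-component gives (-6)p + (15) = 0, so p = 5/2.
The remaining components then also vanish.

5/2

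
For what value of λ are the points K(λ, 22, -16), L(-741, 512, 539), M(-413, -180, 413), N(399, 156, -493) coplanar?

-41

Coplanarity ⇔ det[KL; KM; KN] = 0.
Expanding, this is linear in λ: (-669288)λ + (-27440808) = 0.
So λ = -41.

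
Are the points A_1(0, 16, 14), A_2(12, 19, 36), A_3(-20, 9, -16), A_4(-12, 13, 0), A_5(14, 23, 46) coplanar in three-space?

The plane through A_1, A_2, A_3 has normal n = A_1A_2 × A_1A_3 = (64, -80, -24) and equation n·P = -1616.
Checking the remaining points: n·A_4 = -1808, n·A_5 = -2048.
Since n·A_4 = -1808 ≠ -1616, A_4 is off the plane and the points are not all coplanar.

No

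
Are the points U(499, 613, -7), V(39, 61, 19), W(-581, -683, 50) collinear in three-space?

No

UV = (-460, -552, 26), UW = (-1080, -1296, 57).
Comparing components 2 and 3: (-552)(57) − (26)(-1296) = 2232 ≠ 0, so UV and UW are not parallel and the points are not collinear.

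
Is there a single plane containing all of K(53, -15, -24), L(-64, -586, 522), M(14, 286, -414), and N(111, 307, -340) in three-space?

Yes

The four points are coplanar iff the 3×3 determinant with rows KL, KM, KN is zero.
Rows: (-117, -571, 546), (-39, 301, -390), (58, 322, -316).
Expanding along the first row: (-117)(30464) − (-571)(34944) + (546)(-30016) = 0.
Zero determinant ⇒ coplanar.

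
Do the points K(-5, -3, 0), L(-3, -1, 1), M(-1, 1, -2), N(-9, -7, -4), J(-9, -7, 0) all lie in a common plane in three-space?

Yes

The plane through K, L, M has normal n = KL × KM = (-8, 8, 0) and equation n·P = 16.
Checking the remaining points: n·N = 16, n·J = 16.
All equal 16, so all 5 points lie in one plane.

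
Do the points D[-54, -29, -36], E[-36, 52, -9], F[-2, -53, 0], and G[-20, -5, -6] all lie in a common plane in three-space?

A normal to the plane through D, E, F is n = DE × DF = (3564, 756, -4644).
The plane has equation n·P = -47196. For G: n·G = -47196.
Equal, so G lies in the plane and all four are coplanar.

Yes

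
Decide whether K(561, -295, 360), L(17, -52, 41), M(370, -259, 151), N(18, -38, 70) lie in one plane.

Yes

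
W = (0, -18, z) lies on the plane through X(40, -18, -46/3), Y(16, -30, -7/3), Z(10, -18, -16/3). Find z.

The plane through X, Y, Z has equation −120x − 150y − 360z = 3420.
Substituting W: (-360)z + (2700) = 3420, so z = -2.

-2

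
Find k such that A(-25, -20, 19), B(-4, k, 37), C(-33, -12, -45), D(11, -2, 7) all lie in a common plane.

Normal to plane ACD: n = (1056, -2400, -432); plane equation n·P = 13392.
Requiring n·B = 13392: (-2400)k + (-20208) = 13392.
So k = -14.

-14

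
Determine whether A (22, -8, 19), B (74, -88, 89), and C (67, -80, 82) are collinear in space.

AB = (52, -80, 70), AC = (45, -72, 63).
AB × AC = (0, -126, -144).
The cross product is nonzero, so the points do not lie on one line.

No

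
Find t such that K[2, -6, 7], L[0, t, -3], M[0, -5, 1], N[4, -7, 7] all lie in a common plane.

-5

Coplanarity ⇔ det[KL; KM; KN] = 0.
Expanding, this is linear in t: (-12)t + (-60) = 0.
So t = -5.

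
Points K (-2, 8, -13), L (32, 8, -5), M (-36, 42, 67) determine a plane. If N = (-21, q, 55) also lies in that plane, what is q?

36

A normal to the plane is n = KL × KM = (-272, -2992, 1156).
N lies in the plane iff n · KN = 0.
This gives (-2992)q + (107712) = 0, so q = 36.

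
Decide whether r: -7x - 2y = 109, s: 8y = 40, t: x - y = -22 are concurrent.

Yes

Intersecting r and s: solving the 2×2 system gives (x, y) = (-17, 5).
Substitute into t: (1)(-17) + (-1)(5) = -22.
This equals -22, so (-17, 5) lies on all three lines and they are concurrent.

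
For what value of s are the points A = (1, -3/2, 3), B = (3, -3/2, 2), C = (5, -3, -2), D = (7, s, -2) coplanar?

Coplanarity ⇔ det[AB; AC; AD] = 0.
Expanding, this is linear in s: (6)s + (15) = 0.
So s = -5/2.

-5/2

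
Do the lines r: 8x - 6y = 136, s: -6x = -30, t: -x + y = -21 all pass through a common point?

Yes

The three lines meet at one point iff the augmented coefficient matrix [aᵢ bᵢ cᵢ] has rank < 3, i.e. its determinant vanishes.
Here the determinant is 0.
It vanishes, so the lines are concurrent at (5, -16).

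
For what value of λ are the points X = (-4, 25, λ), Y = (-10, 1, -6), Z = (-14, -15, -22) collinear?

Collinearity requires XY × XZ = 0; each component is linear in λ.
The x-component gives (-16)λ + (288) = 0, so λ = 18.
The remaining components then also vanish.

18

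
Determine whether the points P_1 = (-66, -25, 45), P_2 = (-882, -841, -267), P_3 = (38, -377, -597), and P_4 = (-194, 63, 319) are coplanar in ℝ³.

With P_1 as base: P_1P_2 = (-816, -816, -312), P_1P_3 = (104, -352, -642), P_1P_4 = (-128, 88, 274).
P_1P_3 × P_1P_4 = (-39952, 53680, -35904).
P_1P_2 · (P_1P_3 × P_1P_4) = 0.
The scalar triple product vanishes, so the four points are coplanar.

Yes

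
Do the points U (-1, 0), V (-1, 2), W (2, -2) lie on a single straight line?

UV = (0, 2), UW = (3, -2).
det[UV; UW] = (0)(-2) − (2)(3) = -6.
The determinant is nonzero, so they are not collinear.

No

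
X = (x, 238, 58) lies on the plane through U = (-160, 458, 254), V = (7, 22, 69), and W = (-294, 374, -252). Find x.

-112

The plane through U, V, W has equation 205076x + 109292y − 72452z = -1159232.
Substituting X: (205076)x + (21809280) = -1159232, so x = -112.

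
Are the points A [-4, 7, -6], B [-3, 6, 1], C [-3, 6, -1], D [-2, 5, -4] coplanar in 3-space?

Yes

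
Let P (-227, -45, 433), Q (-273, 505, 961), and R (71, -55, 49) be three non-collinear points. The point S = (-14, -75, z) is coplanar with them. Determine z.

139

A normal to the plane is n = PQ × PR = (-205920, 139680, -163440).
S lies in the plane iff n · PS = 0.
This gives (-163440)z + (22718160) = 0, so z = 139.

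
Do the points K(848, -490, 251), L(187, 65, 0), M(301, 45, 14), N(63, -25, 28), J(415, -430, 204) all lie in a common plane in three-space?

The plane through K, L, M has normal n = KL × KM = (2750, -19360, -50050) and equation n·P = -744150.
Checking the remaining points: n·N = -744150, n·J = -744150.
All equal -744150, so all 5 points lie in one plane.

Yes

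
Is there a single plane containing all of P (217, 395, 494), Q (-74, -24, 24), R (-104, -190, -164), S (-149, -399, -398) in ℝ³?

With P as base: PQ = (-291, -419, -470), PR = (-321, -585, -658), PS = (-366, -794, -892).
PR × PS = (-632, -45504, 40764).
PQ · (PR × PS) = 91008.
Since 91008 ≠ 0, the four points are not coplanar.

No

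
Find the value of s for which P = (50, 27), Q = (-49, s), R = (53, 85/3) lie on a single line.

-17

The three points are collinear iff det[PQ; PR] = 0.
This determinant is linear in s: (-3)s + (-51) = 0, so s = -17.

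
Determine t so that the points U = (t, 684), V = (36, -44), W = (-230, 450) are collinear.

The three points are collinear iff det[UV; UW] = 0.
This determinant is linear in t: (-494)t + (-175864) = 0, so t = -356.

-356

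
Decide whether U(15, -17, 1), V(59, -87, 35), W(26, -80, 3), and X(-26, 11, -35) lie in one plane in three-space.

A normal to the plane through U, V, W is n = UV × UW = (2002, 286, -2002).
The plane has equation n·P = 23166. For X: n·X = 21164.
21164 ≠ 23166, so X is off the plane.

No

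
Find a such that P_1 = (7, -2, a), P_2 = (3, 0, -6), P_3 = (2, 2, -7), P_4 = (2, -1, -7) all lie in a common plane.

-2

The points are coplanar iff P_1P_2 · (P_1P_3 × P_1P_4) = 0.
Expanding, this is linear in a: (-3)a + (-6) = 0.
So a = -2.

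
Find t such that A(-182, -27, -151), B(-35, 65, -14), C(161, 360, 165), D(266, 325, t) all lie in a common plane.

Coplanarity ⇔ det[AB; AC; AD] = 0.
Expanding, this is linear in t: (25333)t + (-6713245) = 0.
So t = 265.

265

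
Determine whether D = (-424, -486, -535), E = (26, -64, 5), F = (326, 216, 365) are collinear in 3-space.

No

DE = (450, 422, 540), DF = (750, 702, 900).
Comparing components 2 and 3: (422)(900) − (540)(702) = 720 ≠ 0, so DE and DF are not parallel and the points are not collinear.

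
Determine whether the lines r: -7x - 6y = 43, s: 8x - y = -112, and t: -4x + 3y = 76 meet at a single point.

Intersecting r and s: solving the 2×2 system gives (x, y) = (-13, 8).
Substitute into t: (-4)(-13) + (3)(8) = 76.
This equals 76, so (-13, 8) lies on all three lines and they are concurrent.

Yes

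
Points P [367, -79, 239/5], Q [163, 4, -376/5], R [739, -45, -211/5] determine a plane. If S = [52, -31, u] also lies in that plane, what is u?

-31/5

A normal to the plane is n = PQ × PR = (-3288, -64116, -37812).
S lies in the plane iff n · PS = 0.
This gives (-37812)u + (-1172172/5) = 0, so u = -31/5.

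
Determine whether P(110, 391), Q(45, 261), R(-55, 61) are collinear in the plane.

PQ = (-65, -130), PR = (-165, -330).
Checking proportionality: PR = 33/13·PQ, so the vectors are parallel and the points are collinear.

Yes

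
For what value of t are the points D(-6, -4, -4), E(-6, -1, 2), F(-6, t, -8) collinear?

Direction DE = (0, 3, 6). From the z-coordinate of F, the parameter along the line is τ = (-8 − (-4))/6 = -2/3.
Then t = (-4) + (-2/3)·(3) = -6.

-6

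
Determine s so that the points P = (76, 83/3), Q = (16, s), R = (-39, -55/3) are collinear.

Collinearity: (Q − P) must be parallel to (R − P) = (-115, -46).
Cross-multiplying the components: (s − 83/3)·(-115) = (-60)·(-46).
Solving gives s = 11/3.

11/3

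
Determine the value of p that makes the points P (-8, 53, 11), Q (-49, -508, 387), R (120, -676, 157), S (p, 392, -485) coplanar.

The points are coplanar iff PQ · (PR × PS) = 0.
Expanding, this is linear in p: (192198)p + (-30559482) = 0.
So p = 159.

159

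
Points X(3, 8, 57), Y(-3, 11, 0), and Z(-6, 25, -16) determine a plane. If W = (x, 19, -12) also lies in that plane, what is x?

A normal to the plane is n = XY × XZ = (750, 75, -75).
W lies in the plane iff n · XW = 0.
This gives (750)x + (3750) = 0, so x = -5.

-5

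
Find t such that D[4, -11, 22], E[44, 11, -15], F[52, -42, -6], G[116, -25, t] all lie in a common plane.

-60

Normal to plane DEF: n = (-1763, -656, -2296); plane equation n·P = -50348.
Requiring n·G = -50348: (-2296)t + (-188108) = -50348.
So t = -60.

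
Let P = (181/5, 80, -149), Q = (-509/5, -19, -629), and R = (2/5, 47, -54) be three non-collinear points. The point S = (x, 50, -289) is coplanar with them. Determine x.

The plane through P, Q, R has equation −25245x + 30294y + (5049/5)z = 6795954/5.
Substituting S: (-25245)x + (6114339/5) = 6795954/5, so x = -27/5.

-27/5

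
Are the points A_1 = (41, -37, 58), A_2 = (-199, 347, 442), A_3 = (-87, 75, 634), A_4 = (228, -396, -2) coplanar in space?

Yes

With A_1 as base: A_1A_2 = (-240, 384, 384), A_1A_3 = (-128, 112, 576), A_1A_4 = (187, -359, -60).
A_1A_3 × A_1A_4 = (200064, 100032, 25008).
A_1A_2 · (A_1A_3 × A_1A_4) = 0.
The scalar triple product vanishes, so the four points are coplanar.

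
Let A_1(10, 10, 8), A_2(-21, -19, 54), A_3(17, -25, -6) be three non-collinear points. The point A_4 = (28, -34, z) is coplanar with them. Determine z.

Coplanarity requires A_1A_2 · (A_1A_3 × A_1A_4) = 0.
A_1A_2 = (-31, -29, 46), A_1A_3 = (7, -35, -14); the triple product is linear in z with coefficient 1288 and constant term 30912.
Setting it to zero: z = -24.

-24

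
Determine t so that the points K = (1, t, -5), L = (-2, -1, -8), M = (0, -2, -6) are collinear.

Collinearity requires KL × KM = 0; each component is linear in t.
The x-component gives (-2)t + (-5) = 0, so t = -5/2.
The remaining components then also vanish.

-5/2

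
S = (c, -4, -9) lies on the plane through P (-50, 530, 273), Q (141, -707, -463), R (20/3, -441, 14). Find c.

22

The plane through P, Q, R has equation −394273x + (23287/3)y − (346093/3)z = -23000329/3.
Substituting S: (-394273)c + (3021689/3) = -23000329/3, so c = 22.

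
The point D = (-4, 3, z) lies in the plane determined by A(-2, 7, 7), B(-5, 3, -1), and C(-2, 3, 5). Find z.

Coplanarity requires AB · (AC × AD) = 0.
AB = (-3, -4, -8), AC = (0, -4, -2); the triple product is linear in z with coefficient 12 and constant term -12.
Setting it to zero: z = 1.

1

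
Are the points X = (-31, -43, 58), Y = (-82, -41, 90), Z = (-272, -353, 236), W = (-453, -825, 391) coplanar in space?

No

A normal to the plane through X, Y, Z is n = XY × XZ = (10276, 1366, 16292).
The plane has equation n·P = 567642. For W: n·W = 588194.
588194 ≠ 567642, so W is off the plane.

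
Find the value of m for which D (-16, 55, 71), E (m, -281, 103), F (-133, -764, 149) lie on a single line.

-64

Collinearity requires DE × DF = 0; each component is linear in m.
The y-component gives (-78)m + (-4992) = 0, so m = -64.
The remaining components then also vanish.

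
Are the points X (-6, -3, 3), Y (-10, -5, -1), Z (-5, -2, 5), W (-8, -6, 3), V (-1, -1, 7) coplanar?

The plane through X, Y, Z has normal n = XY × XZ = (0, 4, -2) and equation n·P = -18.
Checking the remaining points: n·W = -30, n·V = -18.
Since n·W = -30 ≠ -18, W is off the plane and the points are not all coplanar.

No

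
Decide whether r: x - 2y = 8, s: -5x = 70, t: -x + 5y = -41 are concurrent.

Yes

Intersecting r and s: solving the 2×2 system gives (x, y) = (-14, -11).
Substitute into t: (-1)(-14) + (5)(-11) = -41.
This equals -41, so (-14, -11) lies on all three lines and they are concurrent.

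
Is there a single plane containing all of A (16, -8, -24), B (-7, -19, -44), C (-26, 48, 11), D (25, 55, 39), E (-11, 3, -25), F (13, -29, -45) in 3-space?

The plane through A, B, C has normal n = AB × AC = (735, 1645, -1750) and equation n·P = 40600.
Checking the remaining points: n·D = 40600, n·E = 40600, n·F = 40600.
All equal 40600, so all 6 points lie in one plane.

Yes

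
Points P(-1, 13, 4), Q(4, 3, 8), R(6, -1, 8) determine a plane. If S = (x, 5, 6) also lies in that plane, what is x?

A normal to the plane is n = PQ × PR = (16, 8, 0).
S lies in the plane iff n · PS = 0.
This gives (16)x + (-48) = 0, so x = 3.

3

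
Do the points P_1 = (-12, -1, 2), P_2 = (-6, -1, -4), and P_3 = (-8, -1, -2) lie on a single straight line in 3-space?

Yes

P_1P_2 = (6, 0, -6), P_1P_3 = (4, 0, -4).
Each component of P_1P_3 is 2/3 times the corresponding component of P_1P_2, so P_1P_3 = 2/3·P_1P_2 and the points are collinear.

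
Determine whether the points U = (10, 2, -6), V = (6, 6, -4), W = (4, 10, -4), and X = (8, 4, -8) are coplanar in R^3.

No

The four points are coplanar iff the 3×3 determinant with rows UV, UW, UX is zero.
Rows: (-4, 4, 2), (-6, 8, 2), (-2, 2, -2).
Expanding along the first row: (-4)(-20) − (4)(16) + (2)(4) = 24.
Nonzero ⇒ not coplanar.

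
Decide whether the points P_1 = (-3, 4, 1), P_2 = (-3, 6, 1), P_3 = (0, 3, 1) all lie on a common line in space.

P_1P_2 = (0, 2, 0), P_1P_3 = (3, -1, 0).
Comparing components 1 and 2: (0)(-1) − (2)(3) = -6 ≠ 0, so P_1P_2 and P_1P_3 are not parallel and the points are not collinear.

No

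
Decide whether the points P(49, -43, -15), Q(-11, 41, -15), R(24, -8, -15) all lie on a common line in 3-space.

PQ = (-60, 84, 0), PR = (-25, 35, 0).
PQ × PR = (0, 0, 0).
The cross product vanishes, so the three points are collinear.

Yes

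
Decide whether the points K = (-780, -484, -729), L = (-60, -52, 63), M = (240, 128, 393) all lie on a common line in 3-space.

KL = (720, 432, 792), KM = (1020, 612, 1122).
Each component of KM is 17/12 times the corresponding component of KL, so KM = 17/12·KL and the points are collinear.

Yes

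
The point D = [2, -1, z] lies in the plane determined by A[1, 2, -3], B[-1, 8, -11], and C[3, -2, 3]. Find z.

Coplanarity requires AB · (AC × AD) = 0.
AB = (-2, 6, -8), AC = (2, -4, 6); the triple product is linear in z with coefficient -4 and constant term 4.
Setting it to zero: z = 1.

1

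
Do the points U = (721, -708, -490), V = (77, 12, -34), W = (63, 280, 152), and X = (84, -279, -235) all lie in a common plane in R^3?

The four points are coplanar iff the 3×3 determinant with rows UV, UW, UX is zero.
Rows: (-644, 720, 456), (-658, 988, 642), (-637, 429, 255).
Expanding along the first row: (-644)(-23478) − (720)(241164) + (456)(347074) = -252504.
Nonzero ⇒ not coplanar.

No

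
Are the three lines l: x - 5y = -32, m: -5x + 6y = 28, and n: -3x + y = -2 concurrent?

No

Intersecting l and m: solving the 2×2 system gives (x, y) = (52/19, 132/19).
Substitute into n: (-3)(52/19) + (1)(132/19) = -24/19.
But n requires -2 ≠ -24/19, so the three lines have no common point.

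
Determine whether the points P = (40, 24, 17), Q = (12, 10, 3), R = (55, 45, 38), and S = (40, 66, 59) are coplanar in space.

With P as base: PQ = (-28, -14, -14), PR = (15, 21, 21), PS = (0, 42, 42).
PR × PS = (0, -630, 630).
PQ · (PR × PS) = 0.
The scalar triple product vanishes, so the four points are coplanar.

Yes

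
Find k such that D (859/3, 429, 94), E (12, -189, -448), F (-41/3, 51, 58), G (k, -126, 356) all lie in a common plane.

-295

Normal to plane DEF: n = (-182628, 152724, -81702); plane equation n·P = 5546124.
Requiring n·G = 5546124: (-182628)k + (-48329136) = 5546124.
So k = -295.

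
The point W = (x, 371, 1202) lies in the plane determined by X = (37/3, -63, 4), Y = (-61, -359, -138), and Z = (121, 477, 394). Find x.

-70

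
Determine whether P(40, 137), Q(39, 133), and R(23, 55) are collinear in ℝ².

No

PQ = (-1, -4), PR = (-17, -82).
det[PQ; PR] = (-1)(-82) − (-4)(-17) = 14.
The determinant is nonzero, so they are not collinear.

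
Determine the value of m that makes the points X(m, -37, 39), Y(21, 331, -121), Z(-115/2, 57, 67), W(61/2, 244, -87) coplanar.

79/2

The points are coplanar iff XY · (XZ × XW) = 0.
Expanding, this is linear in m: (-7040)m + (278080) = 0.
So m = 79/2.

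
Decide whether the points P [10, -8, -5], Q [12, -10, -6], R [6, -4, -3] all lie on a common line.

PQ = (2, -2, -1), PR = (-4, 4, 2).
PQ × PR = (0, 0, 0).
The cross product vanishes, so the three points are collinear.

Yes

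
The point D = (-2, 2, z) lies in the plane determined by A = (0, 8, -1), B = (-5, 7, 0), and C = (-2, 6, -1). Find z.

A normal to the plane is n = AB × AC = (2, -2, 8).
D lies in the plane iff n · AD = 0.
This gives (8)z + (16) = 0, so z = -2.

-2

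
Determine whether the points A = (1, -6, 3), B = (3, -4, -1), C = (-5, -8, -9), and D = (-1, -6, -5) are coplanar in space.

A normal to the plane through A, B, C is n = AB × AC = (-32, 48, 8).
The plane has equation n·P = -296. For D: n·D = -296.
Equal, so D lies in the plane and all four are coplanar.

Yes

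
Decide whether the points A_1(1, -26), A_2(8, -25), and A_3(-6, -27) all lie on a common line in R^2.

Yes

A_1A_2 = (7, 1), A_1A_3 = (-7, -1).
det[A_1A_2; A_1A_3] = (7)(-1) − (1)(-7) = 0.
The determinant is zero, so the points are collinear.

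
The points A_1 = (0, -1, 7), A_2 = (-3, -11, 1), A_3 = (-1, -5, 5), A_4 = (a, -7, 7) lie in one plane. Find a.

Coplanarity ⇔ det[A_1A_2; A_1A_3; A_1A_4] = 0.
Expanding, this is linear in a: (-4)a + (0) = 0.
So a = 0.

0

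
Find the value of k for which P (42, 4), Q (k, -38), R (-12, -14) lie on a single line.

-84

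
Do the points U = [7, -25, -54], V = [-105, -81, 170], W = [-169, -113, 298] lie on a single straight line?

Yes

UV = (-112, -56, 224), UW = (-176, -88, 352).
Each component of UW is 11/7 times the corresponding component of UV, so UW = 11/7·UV and the points are collinear.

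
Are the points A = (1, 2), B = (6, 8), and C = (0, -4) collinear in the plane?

No

AB = (5, 6), AC = (-1, -6).
If collinear, AC would be a scalar multiple of AB. But (5)·(-6) ≠ (6)·(-1) (difference -24), so they are not parallel; the points are not collinear.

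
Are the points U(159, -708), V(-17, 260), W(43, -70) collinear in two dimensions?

UV = (-176, 968), UW = (-116, 638).
Twice the signed area of △UVW is (-176)(638) − (968)(-116) = 0.
The triangle is degenerate (zero area), so the points are collinear.

Yes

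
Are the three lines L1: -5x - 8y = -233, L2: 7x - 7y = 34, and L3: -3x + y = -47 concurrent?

No

Lines aᵢx + bᵢy = cᵢ with pairwise distinct directions are concurrent exactly when det[aᵢ bᵢ cᵢ] = 0.
Here the determinant is -29.
Nonzero, so no common point exists.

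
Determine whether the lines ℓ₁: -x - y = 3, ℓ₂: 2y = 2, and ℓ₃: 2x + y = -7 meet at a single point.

The three lines meet at one point iff the augmented coefficient matrix [aᵢ bᵢ cᵢ] has rank < 3, i.e. its determinant vanishes.
Here the determinant is 0.
It vanishes, so the lines are concurrent at (-4, 1).

Yes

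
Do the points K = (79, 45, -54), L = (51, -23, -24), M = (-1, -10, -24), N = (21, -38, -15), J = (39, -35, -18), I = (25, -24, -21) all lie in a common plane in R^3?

The plane through K, L, M has normal n = KL × KM = (-390, -1560, -3900) and equation n·P = 109590.
Checking the remaining points: n·N = 109590, n·J = 109590, n·I = 109590.
All equal 109590, so all 6 points lie in one plane.

Yes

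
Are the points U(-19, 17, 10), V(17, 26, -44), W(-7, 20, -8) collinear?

UV = (36, 9, -54), UW = (12, 3, -18).
Each component of UW is 1/3 times the corresponding component of UV, so UW = 1/3·UV and the points are collinear.

Yes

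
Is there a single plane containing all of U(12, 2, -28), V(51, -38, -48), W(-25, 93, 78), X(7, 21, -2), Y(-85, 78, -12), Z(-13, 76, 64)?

The plane through U, V, W has normal n = UV × UW = (-2420, -3394, 2069) and equation n·P = -93760.
Checking the remaining points: n·X = -92352, n·Y = -83860, n·Z = -94068.
Since n·X = -92352 ≠ -93760, X is off the plane and the points are not all coplanar.

No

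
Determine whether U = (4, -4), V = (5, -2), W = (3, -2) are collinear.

UV = (1, 2), UW = (-1, 2).
If collinear, UW would be a scalar multiple of UV. But (1)·(2) ≠ (2)·(-1) (difference 4), so they are not parallel; the points are not collinear.

No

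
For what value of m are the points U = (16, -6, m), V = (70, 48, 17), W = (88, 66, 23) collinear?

-1

Direction VW = (18, 18, 6). From the x-coordinate of U, the parameter along the line is τ = (16 − 70)/18 = -3.
Then m = 17 + (-3)·(6) = -1.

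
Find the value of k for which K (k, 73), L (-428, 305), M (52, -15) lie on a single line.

The three points are collinear iff det[KL; KM] = 0.
This determinant is linear in k: (320)k + (25600) = 0, so k = -80.

-80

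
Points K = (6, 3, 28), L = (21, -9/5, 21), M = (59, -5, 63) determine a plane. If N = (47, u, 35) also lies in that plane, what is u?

-31/5

A normal to the plane is n = KL × KM = (-224, -896, 672/5).
N lies in the plane iff n · KN = 0.
This gives (-896)u + (-27776/5) = 0, so u = -31/5.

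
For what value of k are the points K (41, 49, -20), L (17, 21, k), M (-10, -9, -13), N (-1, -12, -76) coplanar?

-20

Normal to plane KMN: n = (3675, -3150, 675); plane equation n·P = -17175.
Requiring n·L = -17175: (675)k + (-3675) = -17175.
So k = -20.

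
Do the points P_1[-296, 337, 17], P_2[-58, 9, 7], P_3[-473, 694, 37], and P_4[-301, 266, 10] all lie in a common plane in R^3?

No

The four points are coplanar iff the 3×3 determinant with rows P_1P_2, P_1P_3, P_1P_4 is zero.
Rows: (238, -328, -10), (-177, 357, 20), (-5, -71, -7).
Expanding along the first row: (238)(-1079) − (-328)(1339) + (-10)(14352) = 38870.
Nonzero ⇒ not coplanar.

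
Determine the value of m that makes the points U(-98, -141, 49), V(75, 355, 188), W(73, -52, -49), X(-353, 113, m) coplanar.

Coplanarity ⇔ det[UV; UW; UX] = 0.
Expanding, this is linear in m: (-69419)m + (29294818) = 0.
So m = 422.

422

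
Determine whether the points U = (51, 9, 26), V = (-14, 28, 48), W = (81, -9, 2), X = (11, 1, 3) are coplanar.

No

The four points are coplanar iff the 3×3 determinant with rows UV, UW, UX is zero.
Rows: (-65, 19, 22), (30, -18, -24), (-40, -8, -23).
Expanding along the first row: (-65)(222) − (19)(-1650) + (22)(-960) = -4200.
Nonzero ⇒ not coplanar.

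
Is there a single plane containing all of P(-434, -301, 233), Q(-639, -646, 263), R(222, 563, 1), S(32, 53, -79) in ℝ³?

With P as base: PQ = (-205, -345, 30), PR = (656, 864, -232), PS = (466, 354, -312).
PR × PS = (-187440, 96560, -170400).
PQ · (PR × PS) = 0.
The scalar triple product vanishes, so the four points are coplanar.

Yes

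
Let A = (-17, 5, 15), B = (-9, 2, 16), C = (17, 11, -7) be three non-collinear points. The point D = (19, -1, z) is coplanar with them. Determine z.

9

Coplanarity requires AB · (AC × AD) = 0.
AB = (8, -3, 1), AC = (34, 6, -22); the triple product is linear in z with coefficient 150 and constant term -1350.
Setting it to zero: z = 9.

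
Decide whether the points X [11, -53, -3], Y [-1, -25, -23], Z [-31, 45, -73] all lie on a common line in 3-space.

Yes

XY = (-12, 28, -20), XZ = (-42, 98, -70).
XY × XZ = (0, 0, 0).
The cross product vanishes, so the three points are collinear.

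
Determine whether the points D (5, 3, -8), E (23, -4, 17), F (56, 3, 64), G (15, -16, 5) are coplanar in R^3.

Yes

The four points are coplanar iff the 3×3 determinant with rows DE, DF, DG is zero.
Rows: (18, -7, 25), (51, 0, 72), (10, -19, 13).
Expanding along the first row: (18)(1368) − (-7)(-57) + (25)(-969) = 0.
Zero determinant ⇒ coplanar.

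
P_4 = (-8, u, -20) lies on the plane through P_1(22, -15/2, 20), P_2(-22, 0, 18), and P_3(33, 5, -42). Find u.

13/2

A normal to the plane is n = P_1P_2 × P_1P_3 = (-440, -2750, -1265/2).
P_4 lies in the plane iff n · P_1P_4 = 0.
This gives (-2750)u + (17875) = 0, so u = 13/2.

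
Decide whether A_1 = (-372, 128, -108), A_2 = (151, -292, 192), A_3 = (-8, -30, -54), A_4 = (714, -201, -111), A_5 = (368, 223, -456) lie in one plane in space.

No

The plane through A_1, A_2, A_3 has normal n = A_1A_2 × A_1A_3 = (24720, 80958, 70246) and equation n·P = -6419784.
Checking the remaining points: n·A_4 = -6419784, n·A_5 = -4881582.
Since n·A_5 = -4881582 ≠ -6419784, A_5 is off the plane and the points are not all coplanar.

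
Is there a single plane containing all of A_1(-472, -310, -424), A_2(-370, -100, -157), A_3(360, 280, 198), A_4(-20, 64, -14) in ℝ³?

No

A normal to the plane through A_1, A_2, A_3 is n = A_1A_2 × A_1A_3 = (-26910, 158700, -114540).
The plane has equation n·P = 12069480. For A_4: n·A_4 = 12298560.
12298560 ≠ 12069480, so A_4 is off the plane.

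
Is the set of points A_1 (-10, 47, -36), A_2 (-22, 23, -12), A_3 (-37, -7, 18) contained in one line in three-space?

Yes

A_1A_2 = (-12, -24, 24), A_1A_3 = (-27, -54, 54).
A_1A_2 × A_1A_3 = (0, 0, 0).
The cross product vanishes, so the three points are collinear.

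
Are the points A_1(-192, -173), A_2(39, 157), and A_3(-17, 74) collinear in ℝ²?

No

A_1A_2 = (231, 330), A_1A_3 = (175, 247).
If collinear, A_1A_3 would be a scalar multiple of A_1A_2. But (231)·(247) ≠ (330)·(175) (difference -693), so they are not parallel; the points are not collinear.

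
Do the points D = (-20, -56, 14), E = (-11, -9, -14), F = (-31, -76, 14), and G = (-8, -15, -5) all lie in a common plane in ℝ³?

No

The four points are coplanar iff the 3×3 determinant with rows DE, DF, DG is zero.
Rows: (9, 47, -28), (-11, -20, 0), (12, 41, -19).
Expanding along the first row: (9)(380) − (47)(209) + (-28)(-211) = -495.
Nonzero ⇒ not coplanar.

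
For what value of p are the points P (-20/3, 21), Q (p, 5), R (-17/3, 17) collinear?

The three points are collinear iff det[PQ; PR] = 0.
This determinant is linear in p: (-4)p + (-32/3) = 0, so p = -8/3.

-8/3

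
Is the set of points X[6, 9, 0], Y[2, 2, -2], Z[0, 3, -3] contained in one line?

No

XY = (-4, -7, -2), XZ = (-6, -6, -3).
XY × XZ = (9, 0, -18).
The cross product is nonzero, so the points do not lie on one line.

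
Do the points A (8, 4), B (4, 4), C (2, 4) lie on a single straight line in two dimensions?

Yes

AB = (-4, 0), AC = (-6, 0).
Twice the signed area of △ABC is (-4)(0) − (0)(-6) = 0.
The triangle is degenerate (zero area), so the points are collinear.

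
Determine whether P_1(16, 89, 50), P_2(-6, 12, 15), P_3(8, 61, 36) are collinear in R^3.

P_1P_2 = (-22, -77, -35), P_1P_3 = (-8, -28, -14).
P_1P_2 × P_1P_3 = (98, -28, 0).
The cross product is nonzero, so the points do not lie on one line.

No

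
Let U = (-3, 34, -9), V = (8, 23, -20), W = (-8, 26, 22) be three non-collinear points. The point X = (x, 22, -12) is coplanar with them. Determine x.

6

A normal to the plane is n = UV × UW = (-429, -286, -143).
X lies in the plane iff n · UX = 0.
This gives (-429)x + (2574) = 0, so x = 6.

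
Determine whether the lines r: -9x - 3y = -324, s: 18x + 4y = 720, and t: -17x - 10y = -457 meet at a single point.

The three lines meet at one point iff the augmented coefficient matrix [aᵢ bᵢ cᵢ] has rank < 3, i.e. its determinant vanishes.
Here the determinant is -18.
Nonzero, so no common point exists.

No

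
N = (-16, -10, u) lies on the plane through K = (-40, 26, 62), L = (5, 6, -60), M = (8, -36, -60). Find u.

2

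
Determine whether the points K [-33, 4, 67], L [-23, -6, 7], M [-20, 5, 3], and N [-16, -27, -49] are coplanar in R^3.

A normal to the plane through K, L, M is n = KL × KM = (700, -140, 140).
The plane has equation n·P = -14280. For N: n·N = -14280.
Equal, so N lies in the plane and all four are coplanar.

Yes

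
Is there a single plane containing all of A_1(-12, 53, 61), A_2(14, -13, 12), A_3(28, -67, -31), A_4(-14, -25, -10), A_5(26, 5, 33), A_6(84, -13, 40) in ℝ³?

Yes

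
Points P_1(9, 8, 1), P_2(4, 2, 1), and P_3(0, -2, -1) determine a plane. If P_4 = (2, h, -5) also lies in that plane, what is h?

2

Coplanarity requires P_1P_2 · (P_1P_3 × P_1P_4) = 0.
P_1P_2 = (-5, -6, 0), P_1P_3 = (-9, -10, -2); the triple product is linear in h with coefficient -10 and constant term 20.
Setting it to zero: h = 2.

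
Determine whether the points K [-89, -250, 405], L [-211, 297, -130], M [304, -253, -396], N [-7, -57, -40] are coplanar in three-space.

Yes

The four points are coplanar iff the 3×3 determinant with rows KL, KM, KN is zero.
Rows: (-122, 547, -535), (393, -3, -801), (82, 193, -445).
Expanding along the first row: (-122)(155928) − (547)(-109203) + (-535)(76095) = 0.
Zero determinant ⇒ coplanar.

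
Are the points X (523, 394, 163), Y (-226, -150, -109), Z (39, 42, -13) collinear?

No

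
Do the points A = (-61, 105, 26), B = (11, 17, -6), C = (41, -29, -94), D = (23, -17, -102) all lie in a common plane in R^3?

No

A normal to the plane through A, B, C is n = AB × AC = (6272, 5376, -672).
The plane has equation n·P = 164416. For D: n·D = 121408.
121408 ≠ 164416, so D is off the plane.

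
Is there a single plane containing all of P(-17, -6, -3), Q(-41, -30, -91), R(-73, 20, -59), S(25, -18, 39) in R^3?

The four points are coplanar iff the 3×3 determinant with rows PQ, PR, PS is zero.
Rows: (-24, -24, -88), (-56, 26, -56), (42, -12, 42).
Expanding along the first row: (-24)(420) − (-24)(0) + (-88)(-420) = 26880.
Nonzero ⇒ not coplanar.

No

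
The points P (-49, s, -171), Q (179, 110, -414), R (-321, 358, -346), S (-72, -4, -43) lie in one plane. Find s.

The points are coplanar iff PQ · (PR × PS) = 0.
Expanding, this is linear in s: (-168432)s + (12295536) = 0.
So s = 73.

73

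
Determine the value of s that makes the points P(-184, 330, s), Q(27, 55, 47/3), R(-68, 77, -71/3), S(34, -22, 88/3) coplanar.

The points are coplanar iff PQ · (PR × PS) = 0.
Expanding, this is linear in s: (-7161)s + (-744744) = 0.
So s = -104.

-104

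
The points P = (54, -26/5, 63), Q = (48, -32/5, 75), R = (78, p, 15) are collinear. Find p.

-2/5

Direction PQ = (-6, -6/5, 12). From the x-coordinate of R, the parameter along the line is τ = (78 − 54)/(-6) = -4.
Then p = (-26/5) + (-4)·(-6/5) = -2/5.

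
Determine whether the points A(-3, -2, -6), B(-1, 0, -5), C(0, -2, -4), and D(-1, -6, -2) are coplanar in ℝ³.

A normal to the plane through A, B, C is n = AB × AC = (4, -1, -6).
The plane has equation n·P = 26. For D: n·D = 14.
14 ≠ 26, so D is off the plane.

No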